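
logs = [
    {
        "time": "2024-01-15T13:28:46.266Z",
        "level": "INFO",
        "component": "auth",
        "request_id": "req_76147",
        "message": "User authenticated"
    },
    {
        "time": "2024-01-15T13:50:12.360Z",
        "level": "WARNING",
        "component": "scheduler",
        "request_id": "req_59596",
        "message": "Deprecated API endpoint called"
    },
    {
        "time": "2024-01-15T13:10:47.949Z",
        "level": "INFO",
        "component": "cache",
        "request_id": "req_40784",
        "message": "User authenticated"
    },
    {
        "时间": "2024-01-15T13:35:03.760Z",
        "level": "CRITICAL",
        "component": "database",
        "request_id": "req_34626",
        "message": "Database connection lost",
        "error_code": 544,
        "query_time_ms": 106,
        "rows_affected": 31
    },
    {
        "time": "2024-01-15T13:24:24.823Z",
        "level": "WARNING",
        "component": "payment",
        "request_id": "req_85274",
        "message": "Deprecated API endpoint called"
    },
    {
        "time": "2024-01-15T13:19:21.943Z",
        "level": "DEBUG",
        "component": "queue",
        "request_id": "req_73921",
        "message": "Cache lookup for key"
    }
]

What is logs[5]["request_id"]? "req_73921"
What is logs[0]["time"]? "2024-01-15T13:28:46.266Z"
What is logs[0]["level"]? "INFO"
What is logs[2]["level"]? "INFO"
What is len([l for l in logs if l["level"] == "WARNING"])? 2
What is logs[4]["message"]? "Deprecated API endpoint called"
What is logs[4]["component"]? "payment"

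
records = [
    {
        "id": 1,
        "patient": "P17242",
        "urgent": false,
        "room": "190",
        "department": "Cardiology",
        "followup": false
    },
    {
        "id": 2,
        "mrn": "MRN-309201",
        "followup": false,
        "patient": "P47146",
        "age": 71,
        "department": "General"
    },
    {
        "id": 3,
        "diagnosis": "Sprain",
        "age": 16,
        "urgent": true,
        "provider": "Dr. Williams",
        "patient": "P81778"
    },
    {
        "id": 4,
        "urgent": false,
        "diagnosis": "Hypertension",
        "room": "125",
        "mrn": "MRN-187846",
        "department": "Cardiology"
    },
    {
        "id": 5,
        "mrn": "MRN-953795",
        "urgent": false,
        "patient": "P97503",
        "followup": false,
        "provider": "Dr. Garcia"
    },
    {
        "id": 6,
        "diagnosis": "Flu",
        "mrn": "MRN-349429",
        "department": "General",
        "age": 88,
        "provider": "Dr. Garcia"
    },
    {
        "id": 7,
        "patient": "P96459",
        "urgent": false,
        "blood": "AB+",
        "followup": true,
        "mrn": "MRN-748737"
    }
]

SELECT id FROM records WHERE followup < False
[]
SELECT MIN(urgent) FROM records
False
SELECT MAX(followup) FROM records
True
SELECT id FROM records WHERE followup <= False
[1, 2, 5]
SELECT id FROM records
[1, 2, 3, 4, 5, 6, 7]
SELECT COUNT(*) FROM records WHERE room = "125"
1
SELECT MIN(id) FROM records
1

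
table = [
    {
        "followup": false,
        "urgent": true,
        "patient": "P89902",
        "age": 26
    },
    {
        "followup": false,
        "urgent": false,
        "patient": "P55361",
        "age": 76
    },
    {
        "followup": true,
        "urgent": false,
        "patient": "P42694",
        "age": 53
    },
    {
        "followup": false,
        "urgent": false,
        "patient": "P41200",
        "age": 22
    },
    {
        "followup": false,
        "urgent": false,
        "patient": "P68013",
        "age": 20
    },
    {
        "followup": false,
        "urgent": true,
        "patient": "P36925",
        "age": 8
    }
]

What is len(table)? 6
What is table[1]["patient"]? "P55361"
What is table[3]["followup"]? False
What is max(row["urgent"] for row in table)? True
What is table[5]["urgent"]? True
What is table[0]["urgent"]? True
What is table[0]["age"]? 26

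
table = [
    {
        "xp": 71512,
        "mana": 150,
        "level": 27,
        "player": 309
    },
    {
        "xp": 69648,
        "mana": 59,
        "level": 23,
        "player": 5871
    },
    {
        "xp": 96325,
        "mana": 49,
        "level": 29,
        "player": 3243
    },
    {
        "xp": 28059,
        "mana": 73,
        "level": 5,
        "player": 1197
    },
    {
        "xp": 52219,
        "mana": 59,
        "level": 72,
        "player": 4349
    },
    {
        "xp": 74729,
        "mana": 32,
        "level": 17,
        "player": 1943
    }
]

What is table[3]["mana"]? 73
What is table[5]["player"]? 1943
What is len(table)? 6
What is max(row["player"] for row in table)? 5871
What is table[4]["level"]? 72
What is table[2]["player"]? 3243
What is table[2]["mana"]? 49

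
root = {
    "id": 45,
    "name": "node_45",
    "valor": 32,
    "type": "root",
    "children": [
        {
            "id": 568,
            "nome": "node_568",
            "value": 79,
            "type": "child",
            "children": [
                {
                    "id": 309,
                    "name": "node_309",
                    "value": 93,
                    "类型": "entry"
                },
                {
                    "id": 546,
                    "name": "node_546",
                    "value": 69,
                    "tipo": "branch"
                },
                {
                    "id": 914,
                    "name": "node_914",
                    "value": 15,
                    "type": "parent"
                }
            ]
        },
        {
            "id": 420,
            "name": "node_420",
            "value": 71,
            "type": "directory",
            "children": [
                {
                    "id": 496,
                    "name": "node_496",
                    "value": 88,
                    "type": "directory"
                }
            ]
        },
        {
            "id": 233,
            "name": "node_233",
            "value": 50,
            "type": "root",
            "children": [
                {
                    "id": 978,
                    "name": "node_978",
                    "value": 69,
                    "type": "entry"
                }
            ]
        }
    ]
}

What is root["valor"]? 32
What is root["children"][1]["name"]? "node_420"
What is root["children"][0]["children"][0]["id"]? 309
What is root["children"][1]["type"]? "directory"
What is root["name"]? "node_45"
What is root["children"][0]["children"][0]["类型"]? "entry"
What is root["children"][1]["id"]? 420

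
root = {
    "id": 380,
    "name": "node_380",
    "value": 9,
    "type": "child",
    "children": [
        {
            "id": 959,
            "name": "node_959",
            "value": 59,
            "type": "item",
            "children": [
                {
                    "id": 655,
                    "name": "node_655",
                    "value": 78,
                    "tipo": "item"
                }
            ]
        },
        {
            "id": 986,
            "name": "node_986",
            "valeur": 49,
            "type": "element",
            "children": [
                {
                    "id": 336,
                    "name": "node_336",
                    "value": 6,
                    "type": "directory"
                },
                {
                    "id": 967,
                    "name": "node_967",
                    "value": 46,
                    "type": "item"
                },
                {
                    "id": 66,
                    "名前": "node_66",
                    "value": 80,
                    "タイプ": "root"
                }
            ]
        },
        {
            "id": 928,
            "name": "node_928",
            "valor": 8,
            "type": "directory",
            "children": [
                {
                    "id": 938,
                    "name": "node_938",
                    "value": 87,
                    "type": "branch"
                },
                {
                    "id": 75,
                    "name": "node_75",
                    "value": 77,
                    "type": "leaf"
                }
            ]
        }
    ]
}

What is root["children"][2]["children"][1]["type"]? "leaf"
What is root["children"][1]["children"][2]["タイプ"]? "root"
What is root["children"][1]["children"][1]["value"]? 46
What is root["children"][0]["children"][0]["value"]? 78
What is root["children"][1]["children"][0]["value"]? 6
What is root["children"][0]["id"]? 959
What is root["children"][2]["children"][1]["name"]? "node_75"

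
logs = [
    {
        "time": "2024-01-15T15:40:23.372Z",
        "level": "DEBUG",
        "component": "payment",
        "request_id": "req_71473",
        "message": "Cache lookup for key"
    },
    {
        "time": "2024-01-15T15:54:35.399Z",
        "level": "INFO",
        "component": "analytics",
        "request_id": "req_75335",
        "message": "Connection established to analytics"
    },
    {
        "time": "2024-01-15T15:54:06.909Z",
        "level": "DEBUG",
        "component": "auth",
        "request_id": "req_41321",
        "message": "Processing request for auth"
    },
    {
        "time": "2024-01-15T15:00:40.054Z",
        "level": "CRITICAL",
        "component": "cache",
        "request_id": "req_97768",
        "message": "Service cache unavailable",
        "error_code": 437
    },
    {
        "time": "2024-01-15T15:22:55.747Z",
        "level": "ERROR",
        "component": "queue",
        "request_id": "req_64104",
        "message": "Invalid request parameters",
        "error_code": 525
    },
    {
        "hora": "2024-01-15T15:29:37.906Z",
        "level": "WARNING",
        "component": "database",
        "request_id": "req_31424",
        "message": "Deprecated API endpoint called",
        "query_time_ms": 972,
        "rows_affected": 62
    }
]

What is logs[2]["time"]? "2024-01-15T15:54:06.909Z"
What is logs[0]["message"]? "Cache lookup for key"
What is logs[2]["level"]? "DEBUG"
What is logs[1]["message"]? "Connection established to analytics"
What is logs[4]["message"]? "Invalid request parameters"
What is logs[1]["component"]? "analytics"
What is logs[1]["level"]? "INFO"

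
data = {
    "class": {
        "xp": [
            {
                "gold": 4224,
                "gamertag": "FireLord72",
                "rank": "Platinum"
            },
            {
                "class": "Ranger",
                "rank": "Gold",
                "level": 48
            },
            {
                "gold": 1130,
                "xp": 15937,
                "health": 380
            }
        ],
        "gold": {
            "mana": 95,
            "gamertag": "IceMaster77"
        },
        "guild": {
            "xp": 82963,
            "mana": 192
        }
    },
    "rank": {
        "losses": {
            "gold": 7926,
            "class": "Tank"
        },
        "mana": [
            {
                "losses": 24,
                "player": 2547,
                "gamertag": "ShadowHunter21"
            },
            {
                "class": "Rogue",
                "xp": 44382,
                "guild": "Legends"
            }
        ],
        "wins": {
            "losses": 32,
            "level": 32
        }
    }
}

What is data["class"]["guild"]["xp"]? 82963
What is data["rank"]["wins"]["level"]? 32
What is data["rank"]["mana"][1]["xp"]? 44382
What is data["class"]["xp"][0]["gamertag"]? "FireLord72"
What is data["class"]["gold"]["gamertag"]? "IceMaster77"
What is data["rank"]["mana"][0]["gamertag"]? "ShadowHunter21"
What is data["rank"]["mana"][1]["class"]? "Rogue"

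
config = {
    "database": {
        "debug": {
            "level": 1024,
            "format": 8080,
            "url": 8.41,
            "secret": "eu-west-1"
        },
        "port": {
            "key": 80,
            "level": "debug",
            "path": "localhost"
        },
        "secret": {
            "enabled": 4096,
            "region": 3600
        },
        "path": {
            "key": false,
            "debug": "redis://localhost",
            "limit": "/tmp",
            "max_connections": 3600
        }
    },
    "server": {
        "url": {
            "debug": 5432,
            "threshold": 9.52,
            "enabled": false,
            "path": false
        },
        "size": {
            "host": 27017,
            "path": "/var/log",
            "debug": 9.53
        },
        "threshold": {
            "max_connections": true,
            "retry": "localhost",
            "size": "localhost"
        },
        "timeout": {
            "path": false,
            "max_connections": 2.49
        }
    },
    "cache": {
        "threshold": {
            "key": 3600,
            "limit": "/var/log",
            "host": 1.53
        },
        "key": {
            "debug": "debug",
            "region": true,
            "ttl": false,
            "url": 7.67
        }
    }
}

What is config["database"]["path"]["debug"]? "redis://localhost"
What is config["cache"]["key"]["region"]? True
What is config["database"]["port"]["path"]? "localhost"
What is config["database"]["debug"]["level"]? 1024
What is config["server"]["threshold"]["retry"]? "localhost"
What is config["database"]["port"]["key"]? 80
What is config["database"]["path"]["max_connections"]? 3600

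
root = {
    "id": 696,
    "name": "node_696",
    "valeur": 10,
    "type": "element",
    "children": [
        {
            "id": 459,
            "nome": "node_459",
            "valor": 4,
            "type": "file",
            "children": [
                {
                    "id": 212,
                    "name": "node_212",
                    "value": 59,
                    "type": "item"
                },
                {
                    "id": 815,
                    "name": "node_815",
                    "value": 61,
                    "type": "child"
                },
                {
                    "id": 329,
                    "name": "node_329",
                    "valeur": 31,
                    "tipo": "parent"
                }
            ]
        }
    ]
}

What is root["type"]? "element"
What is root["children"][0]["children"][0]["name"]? "node_212"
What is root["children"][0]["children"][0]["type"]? "item"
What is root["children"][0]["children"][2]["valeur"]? 31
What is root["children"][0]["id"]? 459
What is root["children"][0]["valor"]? 4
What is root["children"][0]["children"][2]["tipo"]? "parent"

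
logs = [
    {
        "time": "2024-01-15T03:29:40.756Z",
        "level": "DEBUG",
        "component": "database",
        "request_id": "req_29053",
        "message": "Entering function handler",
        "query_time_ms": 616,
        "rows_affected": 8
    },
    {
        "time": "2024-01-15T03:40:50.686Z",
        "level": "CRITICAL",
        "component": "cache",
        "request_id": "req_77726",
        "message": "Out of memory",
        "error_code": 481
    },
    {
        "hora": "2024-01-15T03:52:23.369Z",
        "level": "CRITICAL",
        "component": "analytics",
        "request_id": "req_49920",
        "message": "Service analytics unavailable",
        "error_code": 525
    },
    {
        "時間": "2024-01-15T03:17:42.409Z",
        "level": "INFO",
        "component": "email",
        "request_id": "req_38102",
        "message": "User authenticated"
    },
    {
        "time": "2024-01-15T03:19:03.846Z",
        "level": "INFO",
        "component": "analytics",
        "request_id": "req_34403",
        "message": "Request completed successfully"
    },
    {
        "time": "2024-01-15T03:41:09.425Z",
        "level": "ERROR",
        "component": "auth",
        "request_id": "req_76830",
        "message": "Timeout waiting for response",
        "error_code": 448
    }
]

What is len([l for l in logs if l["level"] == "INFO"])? 2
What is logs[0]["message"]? "Entering function handler"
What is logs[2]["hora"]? "2024-01-15T03:52:23.369Z"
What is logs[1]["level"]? "CRITICAL"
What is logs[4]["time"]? "2024-01-15T03:19:03.846Z"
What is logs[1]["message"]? "Out of memory"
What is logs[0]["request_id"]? "req_29053"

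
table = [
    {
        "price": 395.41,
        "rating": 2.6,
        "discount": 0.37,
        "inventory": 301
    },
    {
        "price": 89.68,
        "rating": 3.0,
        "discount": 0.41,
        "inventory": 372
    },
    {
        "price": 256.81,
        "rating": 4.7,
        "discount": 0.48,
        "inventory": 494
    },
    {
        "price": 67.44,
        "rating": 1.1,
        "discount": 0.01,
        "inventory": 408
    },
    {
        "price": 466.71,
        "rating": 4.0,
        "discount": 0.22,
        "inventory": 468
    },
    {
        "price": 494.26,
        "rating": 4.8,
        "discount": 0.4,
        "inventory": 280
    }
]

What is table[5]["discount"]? 0.4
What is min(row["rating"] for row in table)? 1.1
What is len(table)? 6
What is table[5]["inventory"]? 280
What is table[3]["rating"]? 1.1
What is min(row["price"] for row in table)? 67.44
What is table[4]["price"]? 466.71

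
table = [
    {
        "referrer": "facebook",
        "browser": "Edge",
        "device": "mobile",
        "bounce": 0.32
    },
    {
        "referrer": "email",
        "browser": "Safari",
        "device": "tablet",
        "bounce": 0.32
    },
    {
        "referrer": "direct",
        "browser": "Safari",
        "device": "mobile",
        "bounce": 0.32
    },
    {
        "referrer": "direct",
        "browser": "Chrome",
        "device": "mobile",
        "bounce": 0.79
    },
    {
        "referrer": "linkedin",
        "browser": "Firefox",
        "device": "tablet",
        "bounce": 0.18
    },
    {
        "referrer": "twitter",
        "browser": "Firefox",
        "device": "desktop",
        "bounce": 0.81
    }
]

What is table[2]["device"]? "mobile"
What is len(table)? 6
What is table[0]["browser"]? "Edge"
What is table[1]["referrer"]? "email"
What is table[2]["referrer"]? "direct"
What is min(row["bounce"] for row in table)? 0.18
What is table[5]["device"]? "desktop"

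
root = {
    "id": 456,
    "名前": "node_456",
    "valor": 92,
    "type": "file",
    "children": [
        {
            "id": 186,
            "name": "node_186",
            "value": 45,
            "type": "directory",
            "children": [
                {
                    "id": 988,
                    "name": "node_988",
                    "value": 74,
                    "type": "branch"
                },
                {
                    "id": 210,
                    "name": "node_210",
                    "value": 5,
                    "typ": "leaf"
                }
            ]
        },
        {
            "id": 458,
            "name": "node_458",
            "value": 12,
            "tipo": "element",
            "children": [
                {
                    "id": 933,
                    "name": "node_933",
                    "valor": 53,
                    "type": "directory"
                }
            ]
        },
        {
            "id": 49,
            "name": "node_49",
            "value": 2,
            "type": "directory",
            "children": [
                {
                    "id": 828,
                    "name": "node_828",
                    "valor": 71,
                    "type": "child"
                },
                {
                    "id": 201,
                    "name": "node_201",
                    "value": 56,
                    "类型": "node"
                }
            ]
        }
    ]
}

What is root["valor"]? 92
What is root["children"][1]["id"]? 458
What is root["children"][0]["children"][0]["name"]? "node_988"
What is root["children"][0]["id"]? 186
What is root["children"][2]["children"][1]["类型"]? "node"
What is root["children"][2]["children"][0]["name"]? "node_828"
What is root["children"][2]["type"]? "directory"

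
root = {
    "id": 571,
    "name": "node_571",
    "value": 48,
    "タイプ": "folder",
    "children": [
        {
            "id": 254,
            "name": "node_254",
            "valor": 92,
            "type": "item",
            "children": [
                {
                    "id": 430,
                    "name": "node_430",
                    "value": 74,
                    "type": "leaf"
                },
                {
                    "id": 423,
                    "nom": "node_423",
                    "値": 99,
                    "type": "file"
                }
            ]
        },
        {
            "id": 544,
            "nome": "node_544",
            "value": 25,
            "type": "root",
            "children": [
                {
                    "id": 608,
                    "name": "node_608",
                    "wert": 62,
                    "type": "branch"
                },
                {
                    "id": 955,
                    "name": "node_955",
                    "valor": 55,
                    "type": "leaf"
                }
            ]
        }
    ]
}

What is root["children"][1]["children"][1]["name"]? "node_955"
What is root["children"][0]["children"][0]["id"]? 430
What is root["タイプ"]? "folder"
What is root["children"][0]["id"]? 254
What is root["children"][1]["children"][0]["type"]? "branch"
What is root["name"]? "node_571"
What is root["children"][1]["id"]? 544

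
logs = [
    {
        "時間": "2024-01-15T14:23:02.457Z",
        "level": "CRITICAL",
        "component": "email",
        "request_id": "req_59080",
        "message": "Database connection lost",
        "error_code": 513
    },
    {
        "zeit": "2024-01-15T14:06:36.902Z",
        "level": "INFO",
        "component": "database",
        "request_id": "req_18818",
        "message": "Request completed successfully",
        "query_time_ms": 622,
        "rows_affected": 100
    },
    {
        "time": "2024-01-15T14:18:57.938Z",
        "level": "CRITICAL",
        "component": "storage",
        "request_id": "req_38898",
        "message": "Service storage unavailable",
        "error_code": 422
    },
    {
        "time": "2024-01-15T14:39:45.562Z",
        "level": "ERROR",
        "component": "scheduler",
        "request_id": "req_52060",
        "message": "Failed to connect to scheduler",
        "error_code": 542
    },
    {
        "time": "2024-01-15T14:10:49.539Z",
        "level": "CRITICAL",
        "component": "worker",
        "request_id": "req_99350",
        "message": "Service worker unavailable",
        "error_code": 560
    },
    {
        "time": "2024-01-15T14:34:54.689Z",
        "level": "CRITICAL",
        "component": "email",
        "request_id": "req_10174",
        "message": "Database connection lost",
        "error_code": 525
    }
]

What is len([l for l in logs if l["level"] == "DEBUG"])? 0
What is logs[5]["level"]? "CRITICAL"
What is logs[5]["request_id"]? "req_10174"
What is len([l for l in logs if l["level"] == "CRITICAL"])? 4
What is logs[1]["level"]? "INFO"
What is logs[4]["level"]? "CRITICAL"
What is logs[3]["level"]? "ERROR"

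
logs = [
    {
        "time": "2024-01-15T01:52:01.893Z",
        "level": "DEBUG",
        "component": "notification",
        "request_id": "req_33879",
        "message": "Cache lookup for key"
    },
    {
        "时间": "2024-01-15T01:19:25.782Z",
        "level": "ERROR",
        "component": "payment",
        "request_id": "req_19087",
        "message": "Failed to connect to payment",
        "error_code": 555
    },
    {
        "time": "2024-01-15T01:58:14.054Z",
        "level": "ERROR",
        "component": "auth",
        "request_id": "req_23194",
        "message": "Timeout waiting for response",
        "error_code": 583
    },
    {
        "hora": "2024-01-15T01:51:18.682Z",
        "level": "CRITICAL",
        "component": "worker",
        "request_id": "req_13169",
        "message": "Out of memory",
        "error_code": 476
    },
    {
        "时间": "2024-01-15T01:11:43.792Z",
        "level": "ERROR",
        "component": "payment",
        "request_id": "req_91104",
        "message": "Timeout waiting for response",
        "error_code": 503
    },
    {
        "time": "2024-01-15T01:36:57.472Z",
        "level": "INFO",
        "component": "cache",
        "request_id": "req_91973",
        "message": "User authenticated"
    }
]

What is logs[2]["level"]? "ERROR"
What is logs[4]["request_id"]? "req_91104"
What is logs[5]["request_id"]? "req_91973"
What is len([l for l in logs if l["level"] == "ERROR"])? 3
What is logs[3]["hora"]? "2024-01-15T01:51:18.682Z"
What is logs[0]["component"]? "notification"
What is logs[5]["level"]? "INFO"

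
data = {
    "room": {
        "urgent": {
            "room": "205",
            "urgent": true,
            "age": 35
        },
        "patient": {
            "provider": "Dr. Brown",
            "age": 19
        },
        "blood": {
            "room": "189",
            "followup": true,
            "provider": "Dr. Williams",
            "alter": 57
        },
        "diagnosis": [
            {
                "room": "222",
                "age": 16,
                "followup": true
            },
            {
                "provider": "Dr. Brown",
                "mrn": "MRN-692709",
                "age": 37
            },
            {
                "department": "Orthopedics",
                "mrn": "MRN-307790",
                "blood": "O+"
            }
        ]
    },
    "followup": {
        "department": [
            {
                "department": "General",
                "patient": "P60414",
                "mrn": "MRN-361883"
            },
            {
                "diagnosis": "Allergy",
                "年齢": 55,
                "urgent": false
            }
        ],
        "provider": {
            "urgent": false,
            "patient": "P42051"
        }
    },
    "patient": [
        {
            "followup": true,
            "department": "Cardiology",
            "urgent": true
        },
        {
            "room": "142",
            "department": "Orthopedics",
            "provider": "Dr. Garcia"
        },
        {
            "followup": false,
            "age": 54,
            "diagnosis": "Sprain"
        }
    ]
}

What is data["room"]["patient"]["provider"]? "Dr. Brown"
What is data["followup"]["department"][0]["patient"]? "P60414"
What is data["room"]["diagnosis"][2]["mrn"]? "MRN-307790"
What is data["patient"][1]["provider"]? "Dr. Garcia"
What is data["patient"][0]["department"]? "Cardiology"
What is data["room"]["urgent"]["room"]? "205"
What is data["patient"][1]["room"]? "142"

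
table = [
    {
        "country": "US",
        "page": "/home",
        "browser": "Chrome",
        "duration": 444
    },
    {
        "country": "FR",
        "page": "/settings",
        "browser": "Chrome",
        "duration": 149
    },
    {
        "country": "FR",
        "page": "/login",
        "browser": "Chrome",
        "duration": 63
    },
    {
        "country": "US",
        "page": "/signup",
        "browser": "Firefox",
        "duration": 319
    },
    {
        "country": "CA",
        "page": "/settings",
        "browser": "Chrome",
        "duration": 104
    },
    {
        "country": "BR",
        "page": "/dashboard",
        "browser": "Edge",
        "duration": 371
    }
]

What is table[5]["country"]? "BR"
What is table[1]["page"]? "/settings"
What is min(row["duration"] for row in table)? 63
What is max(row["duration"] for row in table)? 444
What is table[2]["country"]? "FR"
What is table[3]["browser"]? "Firefox"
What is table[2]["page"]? "/login"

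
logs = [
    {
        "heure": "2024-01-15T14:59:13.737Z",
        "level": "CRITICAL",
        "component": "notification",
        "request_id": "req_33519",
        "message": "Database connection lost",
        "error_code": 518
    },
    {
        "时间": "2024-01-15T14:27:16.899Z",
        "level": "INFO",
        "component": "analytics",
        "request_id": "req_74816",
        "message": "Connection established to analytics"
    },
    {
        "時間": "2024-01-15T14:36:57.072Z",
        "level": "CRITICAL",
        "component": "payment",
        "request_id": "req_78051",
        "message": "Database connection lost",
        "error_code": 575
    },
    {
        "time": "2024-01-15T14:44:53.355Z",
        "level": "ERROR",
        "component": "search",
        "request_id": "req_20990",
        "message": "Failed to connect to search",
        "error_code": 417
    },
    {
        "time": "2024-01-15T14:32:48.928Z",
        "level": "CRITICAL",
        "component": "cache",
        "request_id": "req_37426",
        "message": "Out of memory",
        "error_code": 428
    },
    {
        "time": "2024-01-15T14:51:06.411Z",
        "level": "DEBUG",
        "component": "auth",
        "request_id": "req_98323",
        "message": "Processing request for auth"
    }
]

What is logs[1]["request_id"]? "req_74816"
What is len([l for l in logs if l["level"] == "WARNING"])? 0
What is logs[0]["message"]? "Database connection lost"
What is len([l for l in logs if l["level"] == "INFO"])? 1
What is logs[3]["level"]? "ERROR"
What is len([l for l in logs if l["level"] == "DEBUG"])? 1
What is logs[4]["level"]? "CRITICAL"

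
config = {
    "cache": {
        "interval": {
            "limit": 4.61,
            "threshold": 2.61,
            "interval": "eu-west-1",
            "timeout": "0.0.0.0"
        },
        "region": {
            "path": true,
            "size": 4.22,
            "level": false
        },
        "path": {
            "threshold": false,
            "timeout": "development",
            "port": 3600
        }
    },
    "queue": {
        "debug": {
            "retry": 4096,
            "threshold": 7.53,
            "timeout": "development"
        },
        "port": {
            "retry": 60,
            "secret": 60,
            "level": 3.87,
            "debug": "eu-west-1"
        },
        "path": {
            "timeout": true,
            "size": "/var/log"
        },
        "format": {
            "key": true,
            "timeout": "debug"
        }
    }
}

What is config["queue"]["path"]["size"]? "/var/log"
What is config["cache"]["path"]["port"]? 3600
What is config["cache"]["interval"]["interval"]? "eu-west-1"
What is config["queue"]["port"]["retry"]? 60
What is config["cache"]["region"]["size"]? 4.22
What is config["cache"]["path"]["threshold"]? False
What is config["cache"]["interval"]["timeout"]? "0.0.0.0"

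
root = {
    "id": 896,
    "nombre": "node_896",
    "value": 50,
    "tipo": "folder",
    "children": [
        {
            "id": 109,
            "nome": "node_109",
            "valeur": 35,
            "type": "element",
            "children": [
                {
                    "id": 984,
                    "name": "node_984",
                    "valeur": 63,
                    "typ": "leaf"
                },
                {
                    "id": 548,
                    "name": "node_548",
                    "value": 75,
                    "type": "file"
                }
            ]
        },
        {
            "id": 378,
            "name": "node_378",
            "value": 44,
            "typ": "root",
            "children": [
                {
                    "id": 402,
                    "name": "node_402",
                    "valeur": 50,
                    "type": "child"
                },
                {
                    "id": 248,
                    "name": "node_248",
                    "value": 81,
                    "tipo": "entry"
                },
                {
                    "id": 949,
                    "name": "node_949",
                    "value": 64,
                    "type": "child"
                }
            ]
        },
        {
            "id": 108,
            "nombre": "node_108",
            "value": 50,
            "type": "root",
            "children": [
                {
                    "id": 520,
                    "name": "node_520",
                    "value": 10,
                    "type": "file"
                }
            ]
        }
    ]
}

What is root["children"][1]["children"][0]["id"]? 402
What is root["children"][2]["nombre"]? "node_108"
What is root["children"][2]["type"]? "root"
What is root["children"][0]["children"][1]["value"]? 75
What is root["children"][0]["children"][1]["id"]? 548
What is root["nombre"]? "node_896"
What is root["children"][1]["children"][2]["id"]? 949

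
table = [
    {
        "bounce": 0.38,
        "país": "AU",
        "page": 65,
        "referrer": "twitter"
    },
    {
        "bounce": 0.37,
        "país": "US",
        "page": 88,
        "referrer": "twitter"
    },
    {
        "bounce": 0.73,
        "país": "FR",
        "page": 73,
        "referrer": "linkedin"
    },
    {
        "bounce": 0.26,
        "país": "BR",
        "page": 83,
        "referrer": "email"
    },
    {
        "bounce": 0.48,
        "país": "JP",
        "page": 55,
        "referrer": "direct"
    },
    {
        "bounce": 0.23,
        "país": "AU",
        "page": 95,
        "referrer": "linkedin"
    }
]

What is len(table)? 6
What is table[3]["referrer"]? "email"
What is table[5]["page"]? 95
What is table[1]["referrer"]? "twitter"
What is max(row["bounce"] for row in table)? 0.73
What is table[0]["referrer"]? "twitter"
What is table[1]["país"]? "US"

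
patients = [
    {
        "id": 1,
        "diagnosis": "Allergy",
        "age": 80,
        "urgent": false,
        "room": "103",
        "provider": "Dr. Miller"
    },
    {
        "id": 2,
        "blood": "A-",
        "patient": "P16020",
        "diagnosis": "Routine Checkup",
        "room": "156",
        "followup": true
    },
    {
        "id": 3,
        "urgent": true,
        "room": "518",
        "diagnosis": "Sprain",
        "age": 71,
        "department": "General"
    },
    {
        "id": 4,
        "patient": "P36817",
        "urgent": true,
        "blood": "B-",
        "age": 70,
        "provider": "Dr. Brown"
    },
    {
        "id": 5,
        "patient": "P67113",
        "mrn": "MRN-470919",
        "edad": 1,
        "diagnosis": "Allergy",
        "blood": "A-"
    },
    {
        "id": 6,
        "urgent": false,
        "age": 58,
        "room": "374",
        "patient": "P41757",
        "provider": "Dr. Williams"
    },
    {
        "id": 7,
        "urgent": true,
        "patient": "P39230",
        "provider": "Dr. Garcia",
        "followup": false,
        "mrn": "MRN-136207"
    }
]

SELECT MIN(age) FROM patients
58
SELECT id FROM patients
[1, 2, 3, 4, 5, 6, 7]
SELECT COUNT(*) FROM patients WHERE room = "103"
1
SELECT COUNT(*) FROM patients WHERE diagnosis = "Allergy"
2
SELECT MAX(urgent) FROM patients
True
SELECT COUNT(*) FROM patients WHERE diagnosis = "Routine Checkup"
1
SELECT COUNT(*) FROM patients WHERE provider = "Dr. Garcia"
1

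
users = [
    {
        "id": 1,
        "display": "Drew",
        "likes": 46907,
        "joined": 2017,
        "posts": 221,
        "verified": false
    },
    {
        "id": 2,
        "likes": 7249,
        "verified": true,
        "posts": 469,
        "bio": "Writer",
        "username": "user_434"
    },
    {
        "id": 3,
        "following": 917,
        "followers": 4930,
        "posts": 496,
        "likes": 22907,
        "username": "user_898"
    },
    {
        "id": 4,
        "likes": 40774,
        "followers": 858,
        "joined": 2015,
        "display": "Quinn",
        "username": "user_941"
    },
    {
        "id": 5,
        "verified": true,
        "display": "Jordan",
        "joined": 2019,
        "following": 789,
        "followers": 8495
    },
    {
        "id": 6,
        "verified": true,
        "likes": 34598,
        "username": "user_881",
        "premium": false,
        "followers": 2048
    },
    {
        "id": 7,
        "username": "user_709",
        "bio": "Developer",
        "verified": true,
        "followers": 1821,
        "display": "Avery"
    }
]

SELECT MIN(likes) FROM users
7249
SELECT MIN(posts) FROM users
221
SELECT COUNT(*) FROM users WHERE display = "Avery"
1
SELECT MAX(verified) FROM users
True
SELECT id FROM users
[1, 2, 3, 4, 5, 6, 7]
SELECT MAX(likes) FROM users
46907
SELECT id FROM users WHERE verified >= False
[1, 2, 5, 6, 7]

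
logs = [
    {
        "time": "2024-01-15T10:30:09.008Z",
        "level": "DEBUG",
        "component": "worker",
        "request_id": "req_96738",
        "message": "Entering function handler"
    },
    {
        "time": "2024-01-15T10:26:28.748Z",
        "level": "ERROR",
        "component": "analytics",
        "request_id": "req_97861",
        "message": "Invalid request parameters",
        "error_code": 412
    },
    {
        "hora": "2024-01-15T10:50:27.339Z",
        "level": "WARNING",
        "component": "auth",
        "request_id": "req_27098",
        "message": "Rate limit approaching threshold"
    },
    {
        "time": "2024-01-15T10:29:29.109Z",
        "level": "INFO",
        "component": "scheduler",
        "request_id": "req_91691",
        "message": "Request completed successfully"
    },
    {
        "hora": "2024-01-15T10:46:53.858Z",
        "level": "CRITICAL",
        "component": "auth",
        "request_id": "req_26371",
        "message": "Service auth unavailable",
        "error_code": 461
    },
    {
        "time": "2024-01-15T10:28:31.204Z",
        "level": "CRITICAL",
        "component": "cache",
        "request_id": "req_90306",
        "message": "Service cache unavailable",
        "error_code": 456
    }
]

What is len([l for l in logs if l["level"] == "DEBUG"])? 1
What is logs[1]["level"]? "ERROR"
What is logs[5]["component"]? "cache"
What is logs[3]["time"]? "2024-01-15T10:29:29.109Z"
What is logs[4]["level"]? "CRITICAL"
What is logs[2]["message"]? "Rate limit approaching threshold"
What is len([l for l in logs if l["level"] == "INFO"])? 1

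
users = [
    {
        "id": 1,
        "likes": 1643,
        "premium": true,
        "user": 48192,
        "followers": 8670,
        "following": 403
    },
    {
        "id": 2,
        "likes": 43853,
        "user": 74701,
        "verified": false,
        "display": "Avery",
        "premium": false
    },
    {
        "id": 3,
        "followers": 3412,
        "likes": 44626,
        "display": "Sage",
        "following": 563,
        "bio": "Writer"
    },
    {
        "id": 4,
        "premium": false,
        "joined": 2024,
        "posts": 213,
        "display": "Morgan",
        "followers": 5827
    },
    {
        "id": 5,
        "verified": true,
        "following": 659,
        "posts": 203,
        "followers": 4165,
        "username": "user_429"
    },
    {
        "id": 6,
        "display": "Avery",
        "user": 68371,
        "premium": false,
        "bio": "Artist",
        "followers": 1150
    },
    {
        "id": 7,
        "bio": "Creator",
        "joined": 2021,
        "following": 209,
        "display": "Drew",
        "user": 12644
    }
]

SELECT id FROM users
[1, 2, 3, 4, 5, 6, 7]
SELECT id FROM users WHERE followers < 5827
[3, 5, 6]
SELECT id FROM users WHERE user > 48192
[2, 6]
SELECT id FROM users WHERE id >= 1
[1, 2, 3, 4, 5, 6, 7]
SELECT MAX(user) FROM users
74701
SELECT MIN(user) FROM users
12644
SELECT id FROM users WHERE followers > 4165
[1, 4]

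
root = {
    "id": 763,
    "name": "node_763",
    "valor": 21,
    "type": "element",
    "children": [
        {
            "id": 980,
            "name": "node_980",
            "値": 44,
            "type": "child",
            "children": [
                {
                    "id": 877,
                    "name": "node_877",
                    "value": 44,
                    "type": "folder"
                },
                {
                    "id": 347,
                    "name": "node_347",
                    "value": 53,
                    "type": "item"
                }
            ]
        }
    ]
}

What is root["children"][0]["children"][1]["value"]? 53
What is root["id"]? 763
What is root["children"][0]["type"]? "child"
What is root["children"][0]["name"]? "node_980"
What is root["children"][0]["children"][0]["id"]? 877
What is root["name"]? "node_763"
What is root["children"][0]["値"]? 44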